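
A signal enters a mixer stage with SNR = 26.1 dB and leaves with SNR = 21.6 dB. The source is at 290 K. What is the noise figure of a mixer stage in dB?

NF (dB) = SNR_in(dB) − SNR_out(dB) when the source is at T₀
NF = 26.1 − 21.6 = 4.5 dB

4.5 dB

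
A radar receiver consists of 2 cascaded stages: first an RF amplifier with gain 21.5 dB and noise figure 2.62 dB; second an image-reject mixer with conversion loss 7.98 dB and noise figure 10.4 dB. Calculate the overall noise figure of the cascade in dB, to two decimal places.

Convert to linear (a loss of L dB is a gain of −L dB): F_i = 10^(NF_i/10), G_i = 10^(G_i,dB/10)
  Stage 1: F_1 = 10^(2.62/10) = 1.828, G_1 = 10^(21.5/10) = 141.3
  Stage 2: F_2 = 10^(10.4/10) = 10.96, G_2 = 10^(−7.98/10) = 0.1592
Friis cascade:
  F = 1.828 + (10.96 − 1)/141.3 = 1.899
NF = 10 log₁₀(1.899) = 2.78 dB

2.78 dB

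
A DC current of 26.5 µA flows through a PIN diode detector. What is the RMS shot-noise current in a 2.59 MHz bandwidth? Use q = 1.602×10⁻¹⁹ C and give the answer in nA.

I_n = √(2qI·B)
2qI·B = 2 × 1.602×10⁻¹⁹ × 2.65×10⁻⁵ × 2.59×10⁶ = 2.20×10⁻¹⁷ A²
I_n = √(2.20×10⁻¹⁷) = 4.69×10⁻⁹ A = 4.69 nA

4.69 nA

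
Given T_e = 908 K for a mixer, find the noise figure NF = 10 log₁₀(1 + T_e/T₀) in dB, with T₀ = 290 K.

6.16 dB

F = 1 + T_e/T₀ = 1 + 908/290 = 4.13103
NF = 10 log₁₀(4.13103) = 6.16 dB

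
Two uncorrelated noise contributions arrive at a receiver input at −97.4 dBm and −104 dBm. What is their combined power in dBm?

−96.5 dBm

Convert to linear, add, convert back:
P₁ = 1.82×10⁻¹³ W, P₂ = 3.98×10⁻¹⁴ W
P_tot = 2.22×10⁻¹³ W → 10 log₁₀(P_tot / 10⁻³) = −96.5 dBm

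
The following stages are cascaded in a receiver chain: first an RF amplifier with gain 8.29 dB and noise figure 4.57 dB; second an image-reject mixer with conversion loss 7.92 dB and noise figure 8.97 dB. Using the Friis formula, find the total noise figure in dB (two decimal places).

Convert to linear (a loss of L dB is a gain of −L dB): F_i = 10^(NF_i/10), G_i = 10^(G_i,dB/10)
  Stage 1: F_1 = 10^(4.57/10) = 2.864, G_1 = 10^(8.29/10) = 6.745
  Stage 2: F_2 = 10^(8.97/10) = 7.889, G_2 = 10^(−7.92/10) = 0.1614
Friis cascade:
  F = 2.864 + (7.889 − 1)/6.745 = 3.885
NF = 10 log₁₀(3.885) = 5.89 dB

5.89 dB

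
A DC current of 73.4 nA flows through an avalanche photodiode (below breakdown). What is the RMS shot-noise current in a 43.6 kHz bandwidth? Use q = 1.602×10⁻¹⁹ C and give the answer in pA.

I_n = √(2qI·B)
2qI·B = 2 × 1.602×10⁻¹⁹ × 7.34×10⁻⁸ × 4.36×10⁴ = 1.03×10⁻²¹ A²
I_n = √(1.03×10⁻²¹) = 3.20×10⁻¹¹ A = 32.0 pA

32.0 pA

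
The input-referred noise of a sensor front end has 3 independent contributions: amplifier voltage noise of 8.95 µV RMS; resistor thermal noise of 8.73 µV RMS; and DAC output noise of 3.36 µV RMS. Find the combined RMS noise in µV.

12.9 µV

Uncorrelated sources add in power (mean-square): V_tot = √(ΣV_i²)
V_tot = √[(8.95×10⁻⁶)² + (8.73×10⁻⁶)² + (3.36×10⁻⁶)²] = 1.29×10⁻⁵ V = 12.9 µV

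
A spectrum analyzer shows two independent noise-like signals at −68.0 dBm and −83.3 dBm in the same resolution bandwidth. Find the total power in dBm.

−67.9 dBm

Convert to linear, add, convert back:
P₁ = 1.58×10⁻¹⁰ W, P₂ = 4.68×10⁻¹² W
P_tot = 1.63×10⁻¹⁰ W → 10 log₁₀(P_tot / 10⁻³) = −67.9 dBm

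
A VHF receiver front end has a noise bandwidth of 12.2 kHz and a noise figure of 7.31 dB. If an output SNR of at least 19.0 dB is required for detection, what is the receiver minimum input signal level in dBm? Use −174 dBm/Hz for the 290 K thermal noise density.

Sensitivity = −174 + 10 log₁₀(B) + NF + SNR_min
= −174 + 40.86 + 7.31 + 19.0
= −106.83 dBm → −106.8 dBm

−106.8 dBm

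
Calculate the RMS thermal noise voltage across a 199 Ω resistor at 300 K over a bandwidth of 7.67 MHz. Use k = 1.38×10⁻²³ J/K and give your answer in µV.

5.03 µV

V_n = √(4kTRB)
4kTRB = 4 × 1.38×10⁻²³ × 300 × 1.99×10² × 7.67×10⁶ = 2.53×10⁻¹¹ V²
V_n = √(2.53×10⁻¹¹) = 5.03×10⁻⁶ V = 5.03 µV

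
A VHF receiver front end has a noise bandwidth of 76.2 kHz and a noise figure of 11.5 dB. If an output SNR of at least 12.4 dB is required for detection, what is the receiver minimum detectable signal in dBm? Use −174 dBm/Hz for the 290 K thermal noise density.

−101.3 dBm

Sensitivity = −174 + 10 log₁₀(B) + NF + SNR_min
= −174 + 48.82 + 11.5 + 12.4
= −101.28 dBm → −101.3 dBm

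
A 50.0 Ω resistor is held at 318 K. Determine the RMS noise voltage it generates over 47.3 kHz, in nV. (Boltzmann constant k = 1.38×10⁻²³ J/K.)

204 nV

V_n = √(4kTRB)
4kTRB = 4 × 1.38×10⁻²³ × 318 × 5.00×10¹ × 4.73×10⁴ = 4.15×10⁻¹⁴ V²
V_n = √(4.15×10⁻¹⁴) = 2.04×10⁻⁷ V = 204 nV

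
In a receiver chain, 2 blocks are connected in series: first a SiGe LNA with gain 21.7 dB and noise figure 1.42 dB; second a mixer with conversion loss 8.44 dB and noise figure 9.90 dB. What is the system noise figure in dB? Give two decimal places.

Convert to linear (a loss of L dB is a gain of −L dB): F_i = 10^(NF_i/10), G_i = 10^(G_i,dB/10)
  Stage 1: F_1 = 10^(1.42/10) = 1.387, G_1 = 10^(21.7/10) = 147.9
  Stage 2: F_2 = 10^(9.90/10) = 9.772, G_2 = 10^(−8.44/10) = 0.1432
Friis cascade:
  F = 1.387 + (9.772 − 1)/147.9 = 1.446
NF = 10 log₁₀(1.446) = 1.60 dB

1.60 dB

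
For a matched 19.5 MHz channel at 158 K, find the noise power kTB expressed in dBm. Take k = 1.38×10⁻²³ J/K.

−103.7 dBm

P_n = kTB = 1.38×10⁻²³ × 158 × 1.95×10⁷ = 4.25×10⁻¹⁴ W
In dBm: 10 log₁₀(4.25×10⁻¹⁴ / 10⁻³) = −103.7 dBm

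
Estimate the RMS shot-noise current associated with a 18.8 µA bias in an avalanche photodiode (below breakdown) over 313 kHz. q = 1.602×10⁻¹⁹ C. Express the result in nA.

I_n = √(2qI·B)
2qI·B = 2 × 1.602×10⁻¹⁹ × 1.88×10⁻⁵ × 3.13×10⁵ = 1.89×10⁻¹⁸ A²
I_n = √(1.89×10⁻¹⁸) = 1.37×10⁻⁹ A = 1.37 nA

1.37 nA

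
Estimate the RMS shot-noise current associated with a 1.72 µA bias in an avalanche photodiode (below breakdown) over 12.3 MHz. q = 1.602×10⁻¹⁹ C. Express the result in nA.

I_n = √(2qI·B)
2qI·B = 2 × 1.602×10⁻¹⁹ × 1.72×10⁻⁶ × 1.23×10⁷ = 6.78×10⁻¹⁸ A²
I_n = √(6.78×10⁻¹⁸) = 2.60×10⁻⁹ A = 2.60 nA

2.60 nA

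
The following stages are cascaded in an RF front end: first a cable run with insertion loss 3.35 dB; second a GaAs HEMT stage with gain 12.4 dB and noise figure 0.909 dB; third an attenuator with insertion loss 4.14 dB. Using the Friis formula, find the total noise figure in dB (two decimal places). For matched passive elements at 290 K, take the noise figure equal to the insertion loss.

Convert to linear (a loss of L dB is a gain of −L dB): F_i = 10^(NF_i/10), G_i = 10^(G_i,dB/10)
  Stage 1: F_1 = 10^(3.35/10) = 2.163, G_1 = 10^(−3.35/10) = 0.4624
  Stage 2: F_2 = 10^(0.909/10) = 1.233, G_2 = 10^(12.4/10) = 17.38
  Stage 3: F_3 = 10^(4.14/10) = 2.594, G_3 = 10^(−4.14/10) = 0.3855
Friis cascade:
  F = 2.163 + (1.233 − 1)/0.4624 + (2.594 − 1)/8.035 = 2.865
NF = 10 log₁₀(2.865) = 4.57 dB

4.57 dB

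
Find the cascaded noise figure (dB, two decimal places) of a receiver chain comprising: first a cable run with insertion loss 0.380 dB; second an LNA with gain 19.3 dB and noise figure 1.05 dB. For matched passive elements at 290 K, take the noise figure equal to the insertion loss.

Convert to linear (a loss of L dB is a gain of −L dB): F_i = 10^(NF_i/10), G_i = 10^(G_i,dB/10)
  Stage 1: F_1 = 10^(0.380/10) = 1.091, G_1 = 10^(−0.380/10) = 0.9162
  Stage 2: F_2 = 10^(1.05/10) = 1.274, G_2 = 10^(19.3/10) = 85.11
Friis cascade:
  F = 1.091 + (1.274 − 1)/0.9162 = 1.390
NF = 10 log₁₀(1.390) = 1.43 dB

1.43 dB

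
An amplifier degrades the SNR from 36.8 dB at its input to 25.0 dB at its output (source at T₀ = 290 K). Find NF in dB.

NF (dB) = SNR_in(dB) − SNR_out(dB) when the source is at T₀
NF = 36.8 − 25.0 = 11.8 dB

11.8 dB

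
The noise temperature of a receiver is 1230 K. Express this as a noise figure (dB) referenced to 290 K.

7.19 dB

F = 1 + T_e/T₀ = 1 + 1230/290 = 5.24138
NF = 10 log₁₀(5.24138) = 7.19 dB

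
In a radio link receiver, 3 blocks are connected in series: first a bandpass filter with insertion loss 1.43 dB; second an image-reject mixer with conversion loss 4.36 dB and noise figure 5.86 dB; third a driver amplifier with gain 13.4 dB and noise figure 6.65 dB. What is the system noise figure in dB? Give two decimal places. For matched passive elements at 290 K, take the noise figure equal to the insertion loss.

12.81 dB

Convert to linear (a loss of L dB is a gain of −L dB): F_i = 10^(NF_i/10), G_i = 10^(G_i,dB/10)
  Stage 1: F_1 = 10^(1.43/10) = 1.390, G_1 = 10^(−1.43/10) = 0.7194
  Stage 2: F_2 = 10^(5.86/10) = 3.855, G_2 = 10^(−4.36/10) = 0.3664
  Stage 3: F_3 = 10^(6.65/10) = 4.624, G_3 = 10^(13.4/10) = 21.88
Friis cascade:
  F = 1.390 + (3.855 − 1)/0.7194 + (4.624 − 1)/0.2636 = 19.10
NF = 10 log₁₀(19.10) = 12.81 dB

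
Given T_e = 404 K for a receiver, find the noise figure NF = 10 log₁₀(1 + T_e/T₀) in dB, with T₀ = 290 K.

F = 1 + T_e/T₀ = 1 + 404/290 = 2.3931
NF = 10 log₁₀(2.3931) = 3.79 dB

3.79 dB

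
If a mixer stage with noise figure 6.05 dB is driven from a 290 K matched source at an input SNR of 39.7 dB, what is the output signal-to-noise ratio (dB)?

By definition F = SNR_in/SNR_out, so in dB: SNR_out = SNR_in − NF
SNR_out = 39.7 − 6.05 = 33.65 dB

33.65 dB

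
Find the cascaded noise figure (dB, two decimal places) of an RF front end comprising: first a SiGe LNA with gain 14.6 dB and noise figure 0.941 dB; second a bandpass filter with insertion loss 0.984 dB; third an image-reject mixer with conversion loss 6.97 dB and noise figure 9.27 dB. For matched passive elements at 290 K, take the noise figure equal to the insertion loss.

Convert to linear (a loss of L dB is a gain of −L dB): F_i = 10^(NF_i/10), G_i = 10^(G_i,dB/10)
  Stage 1: F_1 = 10^(0.941/10) = 1.242, G_1 = 10^(14.6/10) = 28.84
  Stage 2: F_2 = 10^(0.984/10) = 1.254, G_2 = 10^(−0.984/10) = 0.7973
  Stage 3: F_3 = 10^(9.27/10) = 8.453, G_3 = 10^(−6.97/10) = 0.2009
Friis cascade:
  F = 1.242 + (1.254 − 1)/28.84 + (8.453 − 1)/22.99 = 1.575
NF = 10 log₁₀(1.575) = 1.97 dB

1.97 dB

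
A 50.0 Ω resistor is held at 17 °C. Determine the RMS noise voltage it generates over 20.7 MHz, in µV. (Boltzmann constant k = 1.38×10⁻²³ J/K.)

4.07 µV

T = 17 °C + 273.15 = 290.15 K
V_n = √(4kTRB)
4kTRB = 4 × 1.38×10⁻²³ × 290.15 × 5.00×10¹ × 2.07×10⁷ = 1.66×10⁻¹¹ V²
V_n = √(1.66×10⁻¹¹) = 4.07×10⁻⁶ V = 4.07 µV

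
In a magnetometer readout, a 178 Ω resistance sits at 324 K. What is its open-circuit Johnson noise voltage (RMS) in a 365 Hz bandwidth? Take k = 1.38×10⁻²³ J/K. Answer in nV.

34.1 nV

V_n = √(4kTRB)
4kTRB = 4 × 1.38×10⁻²³ × 324 × 1.78×10² × 3.65×10² = 1.16×10⁻¹⁵ V²
V_n = √(1.16×10⁻¹⁵) = 3.41×10⁻⁸ V = 34.1 nV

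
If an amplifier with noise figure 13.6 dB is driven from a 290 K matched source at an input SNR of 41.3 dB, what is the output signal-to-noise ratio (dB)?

By definition F = SNR_in/SNR_out, so in dB: SNR_out = SNR_in − NF
SNR_out = 41.3 − 13.6 = 27.7 dB

27.7 dB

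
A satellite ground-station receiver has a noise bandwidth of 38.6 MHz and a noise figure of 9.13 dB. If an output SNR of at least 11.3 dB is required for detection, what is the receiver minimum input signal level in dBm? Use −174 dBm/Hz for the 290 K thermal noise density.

−77.7 dBm

Sensitivity = −174 + 10 log₁₀(B) + NF + SNR_min
= −174 + 75.87 + 9.13 + 11.3
= −77.70 dBm → −77.7 dBm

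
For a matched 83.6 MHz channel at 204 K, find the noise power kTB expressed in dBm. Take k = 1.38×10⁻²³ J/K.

P_n = kTB = 1.38×10⁻²³ × 204 × 8.36×10⁷ = 2.35×10⁻¹³ W
In dBm: 10 log₁₀(2.35×10⁻¹³ / 10⁻³) = −96.3 dBm

−96.3 dBm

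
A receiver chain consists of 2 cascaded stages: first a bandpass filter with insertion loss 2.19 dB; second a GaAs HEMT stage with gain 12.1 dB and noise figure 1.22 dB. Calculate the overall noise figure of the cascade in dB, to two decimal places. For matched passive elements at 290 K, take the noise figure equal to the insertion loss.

3.41 dB

Convert to linear (a loss of L dB is a gain of −L dB): F_i = 10^(NF_i/10), G_i = 10^(G_i,dB/10)
  Stage 1: F_1 = 10^(2.19/10) = 1.656, G_1 = 10^(−2.19/10) = 0.6039
  Stage 2: F_2 = 10^(1.22/10) = 1.324, G_2 = 10^(12.1/10) = 16.22
Friis cascade:
  F = 1.656 + (1.324 − 1)/0.6039 = 2.193
NF = 10 log₁₀(2.193) = 3.41 dB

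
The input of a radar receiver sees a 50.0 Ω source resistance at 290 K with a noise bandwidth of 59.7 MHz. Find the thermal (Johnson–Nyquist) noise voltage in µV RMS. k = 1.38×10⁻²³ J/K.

6.91 µV

V_n = √(4kTRB)
4kTRB = 4 × 1.38×10⁻²³ × 290 × 5.00×10¹ × 5.97×10⁷ = 4.78×10⁻¹¹ V²
V_n = √(4.78×10⁻¹¹) = 6.91×10⁻⁶ V = 6.91 µV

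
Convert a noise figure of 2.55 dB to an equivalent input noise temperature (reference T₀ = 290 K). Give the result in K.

232 K

F = 10^(2.55/10) = 1.79887
T_e = (F − 1)·T₀ = (1.79887 − 1) × 290 = 232 K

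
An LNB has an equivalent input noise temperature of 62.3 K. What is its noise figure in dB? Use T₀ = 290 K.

0.845 dB

F = 1 + T_e/T₀ = 1 + 62.3/290 = 1.21483
NF = 10 log₁₀(1.21483) = 0.845 dB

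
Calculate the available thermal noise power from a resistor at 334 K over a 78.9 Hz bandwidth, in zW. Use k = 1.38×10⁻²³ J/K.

P_n = kTB = 1.38×10⁻²³ × 334 × 7.89×10¹ = 3.64×10⁻¹⁹ W = 364 zW

364 zW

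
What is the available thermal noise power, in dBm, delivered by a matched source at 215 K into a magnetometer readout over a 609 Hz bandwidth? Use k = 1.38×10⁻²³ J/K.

P_n = kTB = 1.38×10⁻²³ × 215 × 6.09×10² = 1.81×10⁻¹⁸ W
In dBm: 10 log₁₀(1.81×10⁻¹⁸ / 10⁻³) = −147.4 dBm

−147.4 dBm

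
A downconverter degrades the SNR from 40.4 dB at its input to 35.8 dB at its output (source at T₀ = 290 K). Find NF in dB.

4.6 dB

NF (dB) = SNR_in(dB) − SNR_out(dB) when the source is at T₀
NF = 40.4 − 35.8 = 4.6 dB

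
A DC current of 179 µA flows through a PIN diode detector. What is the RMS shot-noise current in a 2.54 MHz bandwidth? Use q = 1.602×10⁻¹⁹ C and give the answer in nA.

I_n = √(2qI·B)
2qI·B = 2 × 1.602×10⁻¹⁹ × 1.79×10⁻⁴ × 2.54×10⁶ = 1.46×10⁻¹⁶ A²
I_n = √(1.46×10⁻¹⁶) = 1.21×10⁻⁸ A = 12.1 nA

12.1 nA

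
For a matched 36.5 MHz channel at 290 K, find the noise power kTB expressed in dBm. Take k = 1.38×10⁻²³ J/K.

−98.4 dBm

P_n = kTB = 1.38×10⁻²³ × 290 × 3.65×10⁷ = 1.46×10⁻¹³ W
In dBm: 10 log₁₀(1.46×10⁻¹³ / 10⁻³) = −98.4 dBm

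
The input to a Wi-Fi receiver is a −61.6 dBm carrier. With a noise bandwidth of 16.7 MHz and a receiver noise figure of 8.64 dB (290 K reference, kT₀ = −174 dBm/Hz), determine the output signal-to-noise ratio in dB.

Noise floor: N = −174 + 10 log₁₀(B) + NF
10 log₁₀(1.67×10⁷) = 72.23 dB
N = −174 + 72.23 + 8.64 = −93.13 dBm
SNR = P_sig − N = −61.6 − (−93.13) = 31.53 dB → 31.5 dB

31.5 dB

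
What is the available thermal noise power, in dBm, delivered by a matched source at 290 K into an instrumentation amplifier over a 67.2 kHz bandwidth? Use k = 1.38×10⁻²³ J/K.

P_n = kTB = 1.38×10⁻²³ × 290 × 6.72×10⁴ = 2.69×10⁻¹⁶ W
In dBm: 10 log₁₀(2.69×10⁻¹⁶ / 10⁻³) = −125.7 dBm

−125.7 dBm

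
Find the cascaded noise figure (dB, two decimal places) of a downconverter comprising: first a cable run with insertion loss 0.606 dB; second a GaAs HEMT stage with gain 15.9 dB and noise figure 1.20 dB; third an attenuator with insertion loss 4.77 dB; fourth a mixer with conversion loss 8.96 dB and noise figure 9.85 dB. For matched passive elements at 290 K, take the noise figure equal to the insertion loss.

Convert to linear (a loss of L dB is a gain of −L dB): F_i = 10^(NF_i/10), G_i = 10^(G_i,dB/10)
  Stage 1: F_1 = 10^(0.606/10) = 1.150, G_1 = 10^(−0.606/10) = 0.8698
  Stage 2: F_2 = 10^(1.20/10) = 1.318, G_2 = 10^(15.9/10) = 38.90
  Stage 3: F_3 = 10^(4.77/10) = 2.999, G_3 = 10^(−4.77/10) = 0.3334
  Stage 4: F_4 = 10^(9.85/10) = 9.661, G_4 = 10^(−8.96/10) = 0.1271
Friis cascade:
  F = 1.150 + (1.318 − 1)/0.8698 + (2.999 − 1)/33.84 + (9.661 − 1)/11.28 = 2.342
NF = 10 log₁₀(2.342) = 3.70 dB

3.70 dB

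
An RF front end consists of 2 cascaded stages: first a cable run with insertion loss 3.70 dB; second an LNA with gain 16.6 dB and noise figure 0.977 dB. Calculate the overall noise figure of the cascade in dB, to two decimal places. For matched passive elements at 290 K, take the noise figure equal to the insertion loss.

Convert to linear (a loss of L dB is a gain of −L dB): F_i = 10^(NF_i/10), G_i = 10^(G_i,dB/10)
  Stage 1: F_1 = 10^(3.70/10) = 2.344, G_1 = 10^(−3.70/10) = 0.4266
  Stage 2: F_2 = 10^(0.977/10) = 1.252, G_2 = 10^(16.6/10) = 45.71
Friis cascade:
  F = 2.344 + (1.252 − 1)/0.4266 = 2.936
NF = 10 log₁₀(2.936) = 4.68 dB

4.68 dB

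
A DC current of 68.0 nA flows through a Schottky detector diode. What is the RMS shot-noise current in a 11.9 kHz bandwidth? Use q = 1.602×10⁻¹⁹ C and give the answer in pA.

16.1 pA

I_n = √(2qI·B)
2qI·B = 2 × 1.602×10⁻¹⁹ × 6.80×10⁻⁸ × 1.19×10⁴ = 2.59×10⁻²² A²
I_n = √(2.59×10⁻²²) = 1.61×10⁻¹¹ A = 16.1 pA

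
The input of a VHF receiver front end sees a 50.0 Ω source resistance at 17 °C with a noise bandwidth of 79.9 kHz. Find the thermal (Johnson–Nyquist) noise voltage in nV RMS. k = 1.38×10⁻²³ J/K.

T = 17 °C + 273.15 = 290.15 K
V_n = √(4kTRB)
4kTRB = 4 × 1.38×10⁻²³ × 290.15 × 5.00×10¹ × 7.99×10⁴ = 6.40×10⁻¹⁴ V²
V_n = √(6.40×10⁻¹⁴) = 2.53×10⁻⁷ V = 253 nV

253 nV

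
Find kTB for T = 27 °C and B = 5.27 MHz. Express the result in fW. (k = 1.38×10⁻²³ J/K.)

21.8 fW

T = 27 °C + 273.15 = 300.15 K
P_n = kTB = 1.38×10⁻²³ × 300.15 × 5.27×10⁶ = 2.18×10⁻¹⁴ W = 21.8 fW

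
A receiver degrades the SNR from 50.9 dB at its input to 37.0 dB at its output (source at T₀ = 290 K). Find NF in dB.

NF (dB) = SNR_in(dB) − SNR_out(dB) when the source is at T₀
NF = 50.9 − 37.0 = 13.9 dB

13.9 dB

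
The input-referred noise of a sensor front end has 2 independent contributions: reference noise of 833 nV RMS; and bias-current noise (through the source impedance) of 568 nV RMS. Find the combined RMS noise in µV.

1.01 µV

Uncorrelated sources add in power (mean-square): V_tot = √(ΣV_i²)
V_tot = √[(8.33×10⁻⁷)² + (5.68×10⁻⁷)²] = 1.01×10⁻⁶ V = 1.01 µV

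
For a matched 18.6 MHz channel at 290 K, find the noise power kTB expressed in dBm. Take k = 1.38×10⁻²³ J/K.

P_n = kTB = 1.38×10⁻²³ × 290 × 1.86×10⁷ = 7.44×10⁻¹⁴ W
In dBm: 10 log₁₀(7.44×10⁻¹⁴ / 10⁻³) = −101.3 dBm

−101.3 dBm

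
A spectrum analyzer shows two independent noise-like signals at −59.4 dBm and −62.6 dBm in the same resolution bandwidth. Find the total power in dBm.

−57.7 dBm

Convert to linear, add, convert back:
P₁ = 1.15×10⁻⁹ W, P₂ = 5.50×10⁻¹⁰ W
P_tot = 1.70×10⁻⁹ W → 10 log₁₀(P_tot / 10⁻³) = −57.7 dBm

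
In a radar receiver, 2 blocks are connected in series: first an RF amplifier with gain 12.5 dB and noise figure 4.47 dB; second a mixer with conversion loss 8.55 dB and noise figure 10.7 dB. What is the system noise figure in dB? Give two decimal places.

Convert to linear (a loss of L dB is a gain of −L dB): F_i = 10^(NF_i/10), G_i = 10^(G_i,dB/10)
  Stage 1: F_1 = 10^(4.47/10) = 2.799, G_1 = 10^(12.5/10) = 17.78
  Stage 2: F_2 = 10^(10.7/10) = 11.75, G_2 = 10^(−8.55/10) = 0.1396
Friis cascade:
  F = 2.799 + (11.75 − 1)/17.78 = 3.403
NF = 10 log₁₀(3.403) = 5.32 dB

5.32 dB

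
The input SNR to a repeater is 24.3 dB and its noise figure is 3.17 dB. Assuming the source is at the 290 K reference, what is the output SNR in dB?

By definition F = SNR_in/SNR_out, so in dB: SNR_out = SNR_in − NF
SNR_out = 24.3 − 3.17 = 21.13 dB

21.13 dB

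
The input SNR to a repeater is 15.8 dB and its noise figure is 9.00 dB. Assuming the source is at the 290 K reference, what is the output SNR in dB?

6.80 dB

By definition F = SNR_in/SNR_out, so in dB: SNR_out = SNR_in − NF
SNR_out = 15.8 − 9.00 = 6.80 dB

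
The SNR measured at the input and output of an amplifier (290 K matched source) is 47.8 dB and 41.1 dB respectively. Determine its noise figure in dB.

NF (dB) = SNR_in(dB) − SNR_out(dB) when the source is at T₀
NF = 47.8 − 41.1 = 6.7 dB

6.7 dB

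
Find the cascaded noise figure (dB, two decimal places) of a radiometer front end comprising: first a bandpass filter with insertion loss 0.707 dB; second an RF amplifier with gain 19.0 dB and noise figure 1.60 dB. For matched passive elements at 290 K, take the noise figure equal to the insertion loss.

Convert to linear (a loss of L dB is a gain of −L dB): F_i = 10^(NF_i/10), G_i = 10^(G_i,dB/10)
  Stage 1: F_1 = 10^(0.707/10) = 1.177, G_1 = 10^(−0.707/10) = 0.8498
  Stage 2: F_2 = 10^(1.60/10) = 1.445, G_2 = 10^(19.0/10) = 79.43
Friis cascade:
  F = 1.177 + (1.445 − 1)/0.8498 = 1.701
NF = 10 log₁₀(1.701) = 2.31 dB

2.31 dB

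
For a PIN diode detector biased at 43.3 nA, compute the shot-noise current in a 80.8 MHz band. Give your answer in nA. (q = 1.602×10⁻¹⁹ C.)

1.06 nA

I_n = √(2qI·B)
2qI·B = 2 × 1.602×10⁻¹⁹ × 4.33×10⁻⁸ × 8.08×10⁷ = 1.12×10⁻¹⁸ A²
I_n = √(1.12×10⁻¹⁸) = 1.06×10⁻⁹ A = 1.06 nA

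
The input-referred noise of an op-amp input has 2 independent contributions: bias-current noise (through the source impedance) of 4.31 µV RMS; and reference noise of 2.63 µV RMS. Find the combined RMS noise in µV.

5.05 µV

Uncorrelated sources add in power (mean-square): V_tot = √(ΣV_i²)
V_tot = √[(4.31×10⁻⁶)² + (2.63×10⁻⁶)²] = 5.05×10⁻⁶ V = 5.05 µV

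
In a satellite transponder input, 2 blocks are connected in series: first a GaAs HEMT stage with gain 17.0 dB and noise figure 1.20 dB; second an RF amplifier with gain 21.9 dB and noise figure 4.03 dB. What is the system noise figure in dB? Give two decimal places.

Convert to linear (a loss of L dB is a gain of −L dB): F_i = 10^(NF_i/10), G_i = 10^(G_i,dB/10)
  Stage 1: F_1 = 10^(1.20/10) = 1.318, G_1 = 10^(17.0/10) = 50.12
  Stage 2: F_2 = 10^(4.03/10) = 2.529, G_2 = 10^(21.9/10) = 154.9
Friis cascade:
  F = 1.318 + (2.529 − 1)/50.12 = 1.349
NF = 10 log₁₀(1.349) = 1.30 dB

1.30 dB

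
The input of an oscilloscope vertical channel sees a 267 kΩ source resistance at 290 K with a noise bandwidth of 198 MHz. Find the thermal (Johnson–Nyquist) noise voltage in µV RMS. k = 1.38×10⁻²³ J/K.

920 µV

V_n = √(4kTRB)
4kTRB = 4 × 1.38×10⁻²³ × 290 × 2.67×10⁵ × 1.98×10⁸ = 8.46×10⁻⁷ V²
V_n = √(8.46×10⁻⁷) = 9.20×10⁻⁴ V = 920 µV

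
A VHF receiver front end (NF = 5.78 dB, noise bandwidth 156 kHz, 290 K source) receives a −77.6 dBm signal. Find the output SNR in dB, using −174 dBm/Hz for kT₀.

Noise floor: N = −174 + 10 log₁₀(B) + NF
10 log₁₀(1.56×10⁵) = 51.93 dB
N = −174 + 51.93 + 5.78 = −116.29 dBm
SNR = P_sig − N = −77.6 − (−116.29) = 38.69 dB → 38.7 dB

38.7 dB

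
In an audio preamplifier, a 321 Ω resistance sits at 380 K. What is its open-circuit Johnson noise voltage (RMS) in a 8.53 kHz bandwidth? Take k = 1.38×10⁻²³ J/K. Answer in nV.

V_n = √(4kTRB)
4kTRB = 4 × 1.38×10⁻²³ × 380 × 3.21×10² × 8.53×10³ = 5.74×10⁻¹⁴ V²
V_n = √(5.74×10⁻¹⁴) = 2.40×10⁻⁷ V = 240 nV

240 nV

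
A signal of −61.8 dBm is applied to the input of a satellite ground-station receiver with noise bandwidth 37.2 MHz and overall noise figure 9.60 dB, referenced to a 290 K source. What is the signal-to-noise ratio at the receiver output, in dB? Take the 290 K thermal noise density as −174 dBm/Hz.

Noise floor: N = −174 + 10 log₁₀(B) + NF
10 log₁₀(3.72×10⁷) = 75.71 dB
N = −174 + 75.71 + 9.60 = −88.69 dBm
SNR = P_sig − N = −61.8 − (−88.69) = 26.89 dB → 26.9 dB

26.9 dB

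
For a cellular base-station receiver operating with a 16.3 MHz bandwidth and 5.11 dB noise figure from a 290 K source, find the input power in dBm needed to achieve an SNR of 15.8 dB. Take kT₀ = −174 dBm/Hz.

Sensitivity = −174 + 10 log₁₀(B) + NF + SNR_min
= −174 + 72.12 + 5.11 + 15.8
= −80.97 dBm → −81.0 dBm

−81.0 dBm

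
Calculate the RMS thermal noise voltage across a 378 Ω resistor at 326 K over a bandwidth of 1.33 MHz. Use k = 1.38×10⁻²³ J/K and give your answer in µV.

V_n = √(4kTRB)
4kTRB = 4 × 1.38×10⁻²³ × 326 × 3.78×10² × 1.33×10⁶ = 9.05×10⁻¹² V²
V_n = √(9.05×10⁻¹²) = 3.01×10⁻⁶ V = 3.01 µV

3.01 µV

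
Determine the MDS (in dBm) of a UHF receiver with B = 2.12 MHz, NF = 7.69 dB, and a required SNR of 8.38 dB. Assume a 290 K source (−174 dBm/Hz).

Sensitivity = −174 + 10 log₁₀(B) + NF + SNR_min
= −174 + 63.26 + 7.69 + 8.38
= −94.67 dBm → −94.7 dBm

−94.7 dBm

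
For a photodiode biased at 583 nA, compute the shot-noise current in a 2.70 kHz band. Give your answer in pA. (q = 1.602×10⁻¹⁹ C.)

I_n = √(2qI·B)
2qI·B = 2 × 1.602×10⁻¹⁹ × 5.83×10⁻⁷ × 2.70×10³ = 5.04×10⁻²² A²
I_n = √(5.04×10⁻²²) = 2.25×10⁻¹¹ A = 22.5 pA

22.5 pA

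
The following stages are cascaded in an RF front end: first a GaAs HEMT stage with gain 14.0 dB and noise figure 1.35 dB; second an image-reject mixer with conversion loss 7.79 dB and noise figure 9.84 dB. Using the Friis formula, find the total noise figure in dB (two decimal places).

Convert to linear (a loss of L dB is a gain of −L dB): F_i = 10^(NF_i/10), G_i = 10^(G_i,dB/10)
  Stage 1: F_1 = 10^(1.35/10) = 1.365, G_1 = 10^(14.0/10) = 25.12
  Stage 2: F_2 = 10^(9.84/10) = 9.638, G_2 = 10^(−7.79/10) = 0.1663
Friis cascade:
  F = 1.365 + (9.638 − 1)/25.12 = 1.708
NF = 10 log₁₀(1.708) = 2.33 dB

2.33 dB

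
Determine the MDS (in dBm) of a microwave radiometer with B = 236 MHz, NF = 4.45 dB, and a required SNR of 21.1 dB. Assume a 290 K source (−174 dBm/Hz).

−64.7 dBm

Sensitivity = −174 + 10 log₁₀(B) + NF + SNR_min
= −174 + 83.73 + 4.45 + 21.1
= −64.72 dBm → −64.7 dBm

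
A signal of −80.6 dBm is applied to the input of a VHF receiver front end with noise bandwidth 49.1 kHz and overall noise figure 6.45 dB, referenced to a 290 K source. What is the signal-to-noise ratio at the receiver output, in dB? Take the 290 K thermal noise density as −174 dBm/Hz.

Noise floor: N = −174 + 10 log₁₀(B) + NF
10 log₁₀(4.91×10⁴) = 46.91 dB
N = −174 + 46.91 + 6.45 = −120.64 dBm
SNR = P_sig − N = −80.6 − (−120.64) = 40.04 dB → 40.0 dB

40.0 dB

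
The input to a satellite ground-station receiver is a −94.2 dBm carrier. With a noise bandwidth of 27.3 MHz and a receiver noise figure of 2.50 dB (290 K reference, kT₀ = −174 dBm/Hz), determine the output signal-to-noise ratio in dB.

Noise floor: N = −174 + 10 log₁₀(B) + NF
10 log₁₀(2.73×10⁷) = 74.36 dB
N = −174 + 74.36 + 2.50 = −97.14 dBm
SNR = P_sig − N = −94.2 − (−97.14) = 2.94 dB → 2.9 dB

2.9 dB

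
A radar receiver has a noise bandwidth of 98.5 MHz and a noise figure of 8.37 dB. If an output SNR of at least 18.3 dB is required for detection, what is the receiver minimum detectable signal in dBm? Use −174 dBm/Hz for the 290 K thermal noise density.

−67.4 dBm

Sensitivity = −174 + 10 log₁₀(B) + NF + SNR_min
= −174 + 79.93 + 8.37 + 18.3
= −67.40 dBm → −67.4 dBm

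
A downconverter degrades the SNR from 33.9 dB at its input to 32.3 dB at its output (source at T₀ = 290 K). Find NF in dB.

NF (dB) = SNR_in(dB) − SNR_out(dB) when the source is at T₀
NF = 33.9 − 32.3 = 1.6 dB

1.6 dB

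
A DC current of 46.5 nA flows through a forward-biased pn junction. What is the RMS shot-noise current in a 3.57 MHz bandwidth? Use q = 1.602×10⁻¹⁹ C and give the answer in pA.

I_n = √(2qI·B)
2qI·B = 2 × 1.602×10⁻¹⁹ × 4.65×10⁻⁸ × 3.57×10⁶ = 5.32×10⁻²⁰ A²
I_n = √(5.32×10⁻²⁰) = 2.31×10⁻¹⁰ A = 231 pA

231 pA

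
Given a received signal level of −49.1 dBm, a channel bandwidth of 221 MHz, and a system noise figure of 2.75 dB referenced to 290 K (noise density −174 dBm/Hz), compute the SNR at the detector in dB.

38.7 dB

Noise floor: N = −174 + 10 log₁₀(B) + NF
10 log₁₀(2.21×10⁸) = 83.44 dB
N = −174 + 83.44 + 2.75 = −87.81 dBm
SNR = P_sig − N = −49.1 − (−87.81) = 38.71 dB → 38.7 dB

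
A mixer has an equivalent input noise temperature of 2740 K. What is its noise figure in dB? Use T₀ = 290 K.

10.19 dB

F = 1 + T_e/T₀ = 1 + 2740/290 = 10.4483
NF = 10 log₁₀(10.4483) = 10.19 dB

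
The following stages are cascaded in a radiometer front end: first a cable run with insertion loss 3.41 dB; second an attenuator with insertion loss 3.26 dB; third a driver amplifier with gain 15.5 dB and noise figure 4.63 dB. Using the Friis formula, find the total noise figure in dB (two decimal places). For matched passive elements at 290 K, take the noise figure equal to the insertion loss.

11.30 dB

Convert to linear (a loss of L dB is a gain of −L dB): F_i = 10^(NF_i/10), G_i = 10^(G_i,dB/10)
  Stage 1: F_1 = 10^(3.41/10) = 2.193, G_1 = 10^(−3.41/10) = 0.4560
  Stage 2: F_2 = 10^(3.26/10) = 2.118, G_2 = 10^(−3.26/10) = 0.4721
  Stage 3: F_3 = 10^(4.63/10) = 2.904, G_3 = 10^(15.5/10) = 35.48
Friis cascade:
  F = 2.193 + (2.118 − 1)/0.4560 + (2.904 − 1)/0.2153 = 13.49
NF = 10 log₁₀(13.49) = 11.30 dB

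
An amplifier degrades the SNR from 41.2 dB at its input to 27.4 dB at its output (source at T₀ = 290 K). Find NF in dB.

13.8 dB

NF (dB) = SNR_in(dB) − SNR_out(dB) when the source is at T₀
NF = 41.2 − 27.4 = 13.8 dB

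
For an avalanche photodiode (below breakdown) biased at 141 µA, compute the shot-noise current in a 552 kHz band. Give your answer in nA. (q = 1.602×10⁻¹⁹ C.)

4.99 nA

I_n = √(2qI·B)
2qI·B = 2 × 1.602×10⁻¹⁹ × 1.41×10⁻⁴ × 5.52×10⁵ = 2.49×10⁻¹⁷ A²
I_n = √(2.49×10⁻¹⁷) = 4.99×10⁻⁹ A = 4.99 nA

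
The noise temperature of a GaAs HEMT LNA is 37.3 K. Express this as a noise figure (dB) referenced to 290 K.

F = 1 + T_e/T₀ = 1 + 37.3/290 = 1.12862
NF = 10 log₁₀(1.12862) = 0.525 dB

0.525 dB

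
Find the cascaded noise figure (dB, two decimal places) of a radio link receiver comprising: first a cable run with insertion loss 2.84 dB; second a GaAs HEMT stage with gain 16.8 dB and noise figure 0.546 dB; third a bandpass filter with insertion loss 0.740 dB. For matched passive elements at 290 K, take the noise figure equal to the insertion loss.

3.40 dB

Convert to linear (a loss of L dB is a gain of −L dB): F_i = 10^(NF_i/10), G_i = 10^(G_i,dB/10)
  Stage 1: F_1 = 10^(2.84/10) = 1.923, G_1 = 10^(−2.84/10) = 0.5200
  Stage 2: F_2 = 10^(0.546/10) = 1.134, G_2 = 10^(16.8/10) = 47.86
  Stage 3: F_3 = 10^(0.740/10) = 1.186, G_3 = 10^(−0.740/10) = 0.8433
Friis cascade:
  F = 1.923 + (1.134 − 1)/0.5200 + (1.186 − 1)/24.89 = 2.188
NF = 10 log₁₀(2.188) = 3.40 dB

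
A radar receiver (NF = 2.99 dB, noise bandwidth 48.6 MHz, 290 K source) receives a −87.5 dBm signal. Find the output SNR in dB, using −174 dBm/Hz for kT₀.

6.6 dB

Noise floor: N = −174 + 10 log₁₀(B) + NF
10 log₁₀(4.86×10⁷) = 76.87 dB
N = −174 + 76.87 + 2.99 = −94.14 dBm
SNR = P_sig − N = −87.5 − (−94.14) = 6.64 dB → 6.6 dB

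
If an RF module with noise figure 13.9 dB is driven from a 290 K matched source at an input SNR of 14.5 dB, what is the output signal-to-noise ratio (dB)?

0.6 dB

By definition F = SNR_in/SNR_out, so in dB: SNR_out = SNR_in − NF
SNR_out = 14.5 − 13.9 = 0.6 dB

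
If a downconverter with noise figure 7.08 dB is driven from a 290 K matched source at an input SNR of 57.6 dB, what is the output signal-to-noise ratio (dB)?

By definition F = SNR_in/SNR_out, so in dB: SNR_out = SNR_in − NF
SNR_out = 57.6 − 7.08 = 50.52 dB

50.52 dB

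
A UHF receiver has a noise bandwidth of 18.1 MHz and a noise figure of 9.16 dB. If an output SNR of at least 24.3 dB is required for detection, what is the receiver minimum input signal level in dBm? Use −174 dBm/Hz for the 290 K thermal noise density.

Sensitivity = −174 + 10 log₁₀(B) + NF + SNR_min
= −174 + 72.58 + 9.16 + 24.3
= −67.96 dBm → −68.0 dBm

−68.0 dBm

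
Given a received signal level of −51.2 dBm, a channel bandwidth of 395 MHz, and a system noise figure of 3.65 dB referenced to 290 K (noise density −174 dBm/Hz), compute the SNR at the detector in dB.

33.2 dB

Noise floor: N = −174 + 10 log₁₀(B) + NF
10 log₁₀(3.95×10⁸) = 85.97 dB
N = −174 + 85.97 + 3.65 = −84.38 dBm
SNR = P_sig − N = −51.2 − (−84.38) = 33.18 dB → 33.2 dB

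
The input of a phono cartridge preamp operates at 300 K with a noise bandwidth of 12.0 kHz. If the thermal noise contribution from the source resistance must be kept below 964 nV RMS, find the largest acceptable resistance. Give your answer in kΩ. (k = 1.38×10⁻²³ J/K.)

Johnson–Nyquist: V_n = √(4kTRB) ⇒ R = V_n² / (4kTB)
4kTB = 4 × 1.38×10⁻²³ × 300 × 1.20×10⁴ = 1.99×10⁻¹⁶
R = (9.64×10⁻⁷)² / 1.99×10⁻¹⁶ = 4.68×10³ Ω = 4.68 kΩ

4.68 kΩ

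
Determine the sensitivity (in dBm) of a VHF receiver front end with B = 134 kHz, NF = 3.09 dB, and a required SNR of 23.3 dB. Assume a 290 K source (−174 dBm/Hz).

−96.3 dBm

Sensitivity = −174 + 10 log₁₀(B) + NF + SNR_min
= −174 + 51.27 + 3.09 + 23.3
= −96.34 dBm → −96.3 dBm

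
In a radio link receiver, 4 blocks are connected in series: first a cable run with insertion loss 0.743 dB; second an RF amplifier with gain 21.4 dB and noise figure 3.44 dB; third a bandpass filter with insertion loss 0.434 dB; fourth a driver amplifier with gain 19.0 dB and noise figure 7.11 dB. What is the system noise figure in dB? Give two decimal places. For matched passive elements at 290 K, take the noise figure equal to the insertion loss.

4.25 dB

Convert to linear (a loss of L dB is a gain of −L dB): F_i = 10^(NF_i/10), G_i = 10^(G_i,dB/10)
  Stage 1: F_1 = 10^(0.743/10) = 1.187, G_1 = 10^(−0.743/10) = 0.8428
  Stage 2: F_2 = 10^(3.44/10) = 2.208, G_2 = 10^(21.4/10) = 138.0
  Stage 3: F_3 = 10^(0.434/10) = 1.105, G_3 = 10^(−0.434/10) = 0.9049
  Stage 4: F_4 = 10^(7.11/10) = 5.140, G_4 = 10^(19.0/10) = 79.43
Friis cascade:
  F = 1.187 + (2.208 − 1)/0.8428 + (1.105 − 1)/116.3 + (5.140 − 1)/105.3 = 2.660
NF = 10 log₁₀(2.660) = 4.25 dB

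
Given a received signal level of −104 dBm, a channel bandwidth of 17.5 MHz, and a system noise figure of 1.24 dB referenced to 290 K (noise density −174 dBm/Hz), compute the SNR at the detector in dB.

Noise floor: N = −174 + 10 log₁₀(B) + NF
10 log₁₀(1.75×10⁷) = 72.43 dB
N = −174 + 72.43 + 1.24 = −100.33 dBm
SNR = P_sig − N = −104 − (−100.33) = −3.67 dB → −3.7 dB

−3.7 dB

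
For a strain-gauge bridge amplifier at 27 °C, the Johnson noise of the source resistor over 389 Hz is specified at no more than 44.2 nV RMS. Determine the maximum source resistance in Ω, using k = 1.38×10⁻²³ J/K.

T = 27 °C + 273.15 = 300.15 K
Johnson–Nyquist: V_n = √(4kTRB) ⇒ R = V_n² / (4kTB)
4kTB = 4 × 1.38×10⁻²³ × 300.15 × 3.89×10² = 6.45×10⁻¹⁸
R = (4.42×10⁻⁸)² / 6.45×10⁻¹⁸ = 3.03×10² Ω = 303 Ω

303 Ω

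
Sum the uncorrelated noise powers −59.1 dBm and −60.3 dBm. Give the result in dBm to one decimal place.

−56.6 dBm

Convert to linear, add, convert back:
P₁ = 1.23×10⁻⁹ W, P₂ = 9.33×10⁻¹⁰ W
P_tot = 2.16×10⁻⁹ W → 10 log₁₀(P_tot / 10⁻³) = −56.6 dBm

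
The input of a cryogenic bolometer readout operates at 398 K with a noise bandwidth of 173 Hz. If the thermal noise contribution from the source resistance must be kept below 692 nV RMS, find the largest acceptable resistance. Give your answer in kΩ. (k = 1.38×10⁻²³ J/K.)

126 kΩ

Johnson–Nyquist: V_n = √(4kTRB) ⇒ R = V_n² / (4kTB)
4kTB = 4 × 1.38×10⁻²³ × 398 × 1.73×10² = 3.80×10⁻¹⁸
R = (6.92×10⁻⁷)² / 3.80×10⁻¹⁸ = 1.26×10⁵ Ω = 126 kΩ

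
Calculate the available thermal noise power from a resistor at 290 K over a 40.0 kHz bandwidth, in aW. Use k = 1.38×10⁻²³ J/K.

160 aW

P_n = kTB = 1.38×10⁻²³ × 290 × 4.00×10⁴ = 1.60×10⁻¹⁶ W = 160 aW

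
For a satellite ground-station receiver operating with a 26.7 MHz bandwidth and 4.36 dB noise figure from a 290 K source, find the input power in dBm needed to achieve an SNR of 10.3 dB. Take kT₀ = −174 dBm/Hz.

−85.1 dBm

Sensitivity = −174 + 10 log₁₀(B) + NF + SNR_min
= −174 + 74.27 + 4.36 + 10.3
= −85.07 dBm → −85.1 dBm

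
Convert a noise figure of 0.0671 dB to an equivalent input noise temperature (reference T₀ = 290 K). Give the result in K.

F = 10^(0.0671/10) = 1.01557
T_e = (F − 1)·T₀ = (1.01557 − 1) × 290 = 4.52 K

4.52 K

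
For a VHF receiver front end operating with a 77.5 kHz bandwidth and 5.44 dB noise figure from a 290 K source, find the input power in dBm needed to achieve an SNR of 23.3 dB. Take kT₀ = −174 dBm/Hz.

−96.4 dBm

Sensitivity = −174 + 10 log₁₀(B) + NF + SNR_min
= −174 + 48.89 + 5.44 + 23.3
= −96.37 dBm → −96.4 dBm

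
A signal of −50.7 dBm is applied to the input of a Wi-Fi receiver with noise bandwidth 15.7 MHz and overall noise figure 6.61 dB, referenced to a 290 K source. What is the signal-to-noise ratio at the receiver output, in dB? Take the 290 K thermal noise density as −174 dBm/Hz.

44.7 dB

Noise floor: N = −174 + 10 log₁₀(B) + NF
10 log₁₀(1.57×10⁷) = 71.96 dB
N = −174 + 71.96 + 6.61 = −95.43 dBm
SNR = P_sig − N = −50.7 − (−95.43) = 44.73 dB → 44.7 dB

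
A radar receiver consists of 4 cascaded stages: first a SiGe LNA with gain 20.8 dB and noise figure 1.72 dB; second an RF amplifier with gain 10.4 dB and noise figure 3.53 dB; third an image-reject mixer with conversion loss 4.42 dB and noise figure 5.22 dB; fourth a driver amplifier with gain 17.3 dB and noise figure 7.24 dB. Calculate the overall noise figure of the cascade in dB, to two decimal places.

Convert to linear (a loss of L dB is a gain of −L dB): F_i = 10^(NF_i/10), G_i = 10^(G_i,dB/10)
  Stage 1: F_1 = 10^(1.72/10) = 1.486, G_1 = 10^(20.8/10) = 120.2
  Stage 2: F_2 = 10^(3.53/10) = 2.254, G_2 = 10^(10.4/10) = 10.96
  Stage 3: F_3 = 10^(5.22/10) = 3.327, G_3 = 10^(−4.42/10) = 0.3614
  Stage 4: F_4 = 10^(7.24/10) = 5.297, G_4 = 10^(17.3/10) = 53.70
Friis cascade:
  F = 1.486 + (2.254 − 1)/120.2 + (3.327 − 1)/1318 + (5.297 − 1)/476.4 = 1.507
NF = 10 log₁₀(1.507) = 1.78 dB

1.78 dB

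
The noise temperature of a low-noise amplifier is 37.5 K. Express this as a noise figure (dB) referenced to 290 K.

F = 1 + T_e/T₀ = 1 + 37.5/290 = 1.12931
NF = 10 log₁₀(1.12931) = 0.528 dB

0.528 dB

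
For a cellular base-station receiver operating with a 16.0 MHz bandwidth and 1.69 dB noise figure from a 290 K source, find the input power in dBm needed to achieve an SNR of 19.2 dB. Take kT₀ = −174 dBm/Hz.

−81.1 dBm

Sensitivity = −174 + 10 log₁₀(B) + NF + SNR_min
= −174 + 72.04 + 1.69 + 19.2
= −81.07 dBm → −81.1 dBm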